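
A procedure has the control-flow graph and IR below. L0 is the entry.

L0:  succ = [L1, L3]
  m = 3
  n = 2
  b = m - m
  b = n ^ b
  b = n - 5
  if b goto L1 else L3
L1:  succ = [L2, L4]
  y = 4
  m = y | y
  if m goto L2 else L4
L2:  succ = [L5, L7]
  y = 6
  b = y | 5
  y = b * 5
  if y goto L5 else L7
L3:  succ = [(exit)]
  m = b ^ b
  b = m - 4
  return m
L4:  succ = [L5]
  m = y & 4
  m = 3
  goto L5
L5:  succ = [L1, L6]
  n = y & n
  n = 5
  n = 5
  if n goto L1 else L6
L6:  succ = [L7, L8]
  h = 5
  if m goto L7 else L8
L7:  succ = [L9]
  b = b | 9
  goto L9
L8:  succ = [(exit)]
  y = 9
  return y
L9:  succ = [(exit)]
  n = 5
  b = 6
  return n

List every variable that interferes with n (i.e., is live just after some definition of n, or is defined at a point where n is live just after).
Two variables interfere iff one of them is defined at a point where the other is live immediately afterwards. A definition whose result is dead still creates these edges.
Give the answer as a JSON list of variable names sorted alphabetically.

Answer: ["b", "m", "y"]

Derivation:
Block summaries:
  L0: {b,m,n} / ∅
  L1: {m,y} / ∅
  L2: {b,y} / ∅
  L3: {b,m} / {b}
  L4: {m} / {y}
  L5: {n} / {n,y}
  L6: {h} / {m}
  L7: {b} / {b}
  L8: {y} / ∅
  L9: {b,n} / ∅

Live sets:
  live L0: ∅→{b,n}
  live L1: {b,n}→{b,m,n,y}
  live L2: {m,n}→{b,m,n,y}
  live L3: {b}→∅
  live L4: {b,n,y}→{b,m,n,y}
  live L5: {b,m,n,y}→{b,m,n}
  live L6: {b,m}→{b}
  live L7: {b}→∅
  live L8: ∅→∅
  live L9: ∅→∅

Interference:
  b: {h,m,n,y}
  h: {b,m}
  m: {b,h,n,y}
  n: {b,m,y}
  y: {b,m,n}

N(n) = ["b", "m", "y"]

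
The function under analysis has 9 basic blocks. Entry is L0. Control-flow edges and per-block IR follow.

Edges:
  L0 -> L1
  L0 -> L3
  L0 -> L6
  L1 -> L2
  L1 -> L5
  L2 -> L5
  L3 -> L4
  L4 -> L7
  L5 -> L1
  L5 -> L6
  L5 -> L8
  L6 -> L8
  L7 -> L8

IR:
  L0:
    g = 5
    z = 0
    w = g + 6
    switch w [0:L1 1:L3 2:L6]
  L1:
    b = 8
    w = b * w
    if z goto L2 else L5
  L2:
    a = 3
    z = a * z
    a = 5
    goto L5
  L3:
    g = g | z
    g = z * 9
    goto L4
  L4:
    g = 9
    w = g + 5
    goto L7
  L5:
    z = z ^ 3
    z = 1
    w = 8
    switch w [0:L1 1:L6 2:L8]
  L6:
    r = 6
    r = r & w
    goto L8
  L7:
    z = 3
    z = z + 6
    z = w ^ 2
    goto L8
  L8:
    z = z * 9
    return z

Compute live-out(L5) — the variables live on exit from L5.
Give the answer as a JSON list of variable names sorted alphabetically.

Answer: ["w", "z"]

Derivation:
def/use:
  L0: def={g,w,z} ue=∅
  L1: def={b,w} ue={w,z}
  L2: def={a,z} ue={z}
  L3: def={g} ue={g,z}
  L4: def={g,w} ue=∅
  L5: def={w,z} ue={z}
  L6: def={r} ue={w}
  L7: def={z} ue={w}
  L8: def={z} ue={z}

Backward fixpoint:
  live L0: ∅→{g,w,z}
  live L1: {w,z}→{z}
  live L2: {z}→{z}
  live L3: {g,z}→∅
  live L4: ∅→{w}
  live L5: {z}→{w,z}
  live L6: {w,z}→{z}
  live L7: {w}→{z}
  live L8: {z}→∅

live-out(L5) = ["w", "z"]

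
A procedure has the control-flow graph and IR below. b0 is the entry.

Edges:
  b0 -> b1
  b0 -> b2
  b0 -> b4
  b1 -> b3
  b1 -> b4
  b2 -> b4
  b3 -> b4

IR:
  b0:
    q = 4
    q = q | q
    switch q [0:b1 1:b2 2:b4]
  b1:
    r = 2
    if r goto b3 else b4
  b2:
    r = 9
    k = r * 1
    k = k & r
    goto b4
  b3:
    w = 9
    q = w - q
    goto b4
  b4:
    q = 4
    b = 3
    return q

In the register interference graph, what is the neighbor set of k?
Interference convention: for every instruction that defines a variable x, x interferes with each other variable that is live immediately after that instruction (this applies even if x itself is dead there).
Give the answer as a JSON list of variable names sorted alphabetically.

Per-block:
  b0: {q} / ∅
  b1: {r} / ∅
  b2: {k,r} / ∅
  b3: {q,w} / {q}
  b4: {b,q} / ∅

Live sets:
  b0 li=∅ lo={q}
  b1 li={q} lo={q}
  b2 li=∅ lo=∅
  b3 li={q} lo=∅
  b4 li=∅ lo=∅

Conflict graph:
  b↔{q}
  k↔{r}
  q↔{b,r,w}
  r↔{k,q}
  w↔{q}

N(k) = ["r"]

Answer: ["r"]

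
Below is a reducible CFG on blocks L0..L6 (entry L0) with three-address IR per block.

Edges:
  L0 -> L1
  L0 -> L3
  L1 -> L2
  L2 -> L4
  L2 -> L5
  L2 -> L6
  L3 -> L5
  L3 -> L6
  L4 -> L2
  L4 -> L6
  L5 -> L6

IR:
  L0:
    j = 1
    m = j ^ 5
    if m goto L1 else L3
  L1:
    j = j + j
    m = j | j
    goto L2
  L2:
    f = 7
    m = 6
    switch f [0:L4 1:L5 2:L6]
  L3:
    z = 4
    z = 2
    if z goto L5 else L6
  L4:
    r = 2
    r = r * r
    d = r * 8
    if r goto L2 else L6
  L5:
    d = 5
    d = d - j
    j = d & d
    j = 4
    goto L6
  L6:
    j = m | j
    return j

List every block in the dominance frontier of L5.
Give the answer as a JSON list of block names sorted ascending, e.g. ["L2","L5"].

Answer: ["L6"]

Working:
idom tree: L1←L0 L2←L1 L3←L0 L4←L2 L5←L0 L6←L0
Join-block Dom:
  L2: preds {L1,L4}: {L0,L1} ∩ {L0,L1,L2,L4} = {L0,L1}; idom=L1
  L5: preds {L2,L3}: {L0,L1,L2} ∩ {L0,L3} = {L0}; idom=L0
  L6: preds {L2,L3,L4,L5}: {L0,L1,L2} ∩ {L0,L3} ∩ {L0,L1,L2,L4} ∩ {L0,L5} = {L0}; idom=L0

DF walk-up:
  L2←L1: walk · to L1
  L2←L4: walk L4→L2 to L1
  L5←L2: walk L2→L1 to L0
  L5←L3: walk L3 to L0
  L6←L2: walk L2→L1 to L0
  L6←L3: walk L3 to L0
  L6←L4: walk L4→L2→L1 to L0
  L6←L5: walk L5 to L0
  L0 → ∅
  L1 → {L5,L6}
  L2 → {L2,L5,L6}
  L3 → {L5,L6}
  L4 → {L2,L6}
  L5 → {L6}
  L6 → ∅

DF(L5) = ["L6"]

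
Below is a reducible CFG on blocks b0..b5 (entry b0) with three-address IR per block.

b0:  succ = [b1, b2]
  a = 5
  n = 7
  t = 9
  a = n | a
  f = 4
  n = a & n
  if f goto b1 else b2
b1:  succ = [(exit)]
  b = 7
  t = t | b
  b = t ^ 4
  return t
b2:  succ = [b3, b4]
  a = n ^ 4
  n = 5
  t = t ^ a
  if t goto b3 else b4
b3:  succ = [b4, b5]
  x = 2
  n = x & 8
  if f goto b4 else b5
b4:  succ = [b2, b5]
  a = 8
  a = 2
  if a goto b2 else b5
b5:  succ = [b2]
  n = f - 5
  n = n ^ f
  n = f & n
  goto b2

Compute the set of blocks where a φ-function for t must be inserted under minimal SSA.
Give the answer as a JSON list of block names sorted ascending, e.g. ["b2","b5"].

Answer: ["b2"]

Working:
idom tree: b1←b0 b2←b0 b3←b2 b4←b2 b5←b2
Join-block Dom:
  b2: preds {b0,b4,b5}: {b0} ∩ {b0,b2,b4} ∩ {b0,b2,b5} = {b0}; idom=b0
  b4: preds {b2,b3}: {b0,b2} ∩ {b0,b2,b3} = {b0,b2}; idom=b2
  b5: preds {b3,b4}: {b0,b2,b3} ∩ {b0,b2,b4} = {b0,b2}; idom=b2

DF walk-up:
  b2←b0: walk · to b0
  b2←b4: walk b4→b2 to b0
  b2←b5: walk b5→b2 to b0
  b4←b2: walk · to b2
  b4←b3: walk b3 to b2
  b5←b3: walk b3 to b2
  b5←b4: walk b4 to b2
  b0: DF=∅
  b1: DF=∅
  b2: DF={b2}
  b3: DF={b4,b5}
  b4: DF={b2,b5}
  b5: DF={b2}

φ for t: defs {b0,b1,b2}
  DF⁺ = {b2}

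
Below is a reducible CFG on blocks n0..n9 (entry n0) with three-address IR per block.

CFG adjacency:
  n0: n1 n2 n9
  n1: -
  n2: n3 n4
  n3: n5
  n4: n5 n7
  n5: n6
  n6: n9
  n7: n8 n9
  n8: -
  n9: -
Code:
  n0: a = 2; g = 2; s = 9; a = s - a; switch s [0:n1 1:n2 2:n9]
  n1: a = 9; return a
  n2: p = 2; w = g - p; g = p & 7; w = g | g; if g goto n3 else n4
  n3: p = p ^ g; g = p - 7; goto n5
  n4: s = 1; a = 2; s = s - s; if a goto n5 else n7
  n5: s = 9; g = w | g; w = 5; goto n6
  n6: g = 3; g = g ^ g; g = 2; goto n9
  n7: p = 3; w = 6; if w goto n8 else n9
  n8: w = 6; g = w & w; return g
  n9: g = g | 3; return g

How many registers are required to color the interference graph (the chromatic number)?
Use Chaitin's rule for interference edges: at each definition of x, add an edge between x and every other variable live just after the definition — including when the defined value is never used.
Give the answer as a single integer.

Per-block:
  n0: def={a,g,s} ue=∅
  n1: def={a} ue=∅
  n2: def={g,p,w} ue={g}
  n3: def={g,p} ue={g,p}
  n4: def={a,s} ue=∅
  n5: def={g,s,w} ue={g,w}
  n6: def={g} ue=∅
  n7: def={p,w} ue=∅
  n8: def={g,w} ue=∅
  n9: def={g} ue={g}

Liveness:
  n0 li=∅ lo={g}
  n1 li=∅ lo=∅
  n2 li={g} lo={g,p,w}
  n3 li={g,p,w} lo={g,w}
  n4 li={g,w} lo={g,w}
  n5 li={g,w} lo=∅
  n6 li=∅ lo={g}
  n7 li={g} lo={g}
  n8 li=∅ lo=∅
  n9 li={g} lo=∅

Interfere edges:
  a↔{g,s,w}
  g↔{a,p,s,w}
  p↔{g,w}
  s↔{a,g,w}
  w↔{a,g,p,s}

Colouring:
  clique {a,g,s,w} ⇒ need ≥ 4
  assign a→R2 g→R0 p→R2 s→R3 w→R1 — no edge inside a register ⇒ χ ≤ 4
  χ = 4

Answer: 4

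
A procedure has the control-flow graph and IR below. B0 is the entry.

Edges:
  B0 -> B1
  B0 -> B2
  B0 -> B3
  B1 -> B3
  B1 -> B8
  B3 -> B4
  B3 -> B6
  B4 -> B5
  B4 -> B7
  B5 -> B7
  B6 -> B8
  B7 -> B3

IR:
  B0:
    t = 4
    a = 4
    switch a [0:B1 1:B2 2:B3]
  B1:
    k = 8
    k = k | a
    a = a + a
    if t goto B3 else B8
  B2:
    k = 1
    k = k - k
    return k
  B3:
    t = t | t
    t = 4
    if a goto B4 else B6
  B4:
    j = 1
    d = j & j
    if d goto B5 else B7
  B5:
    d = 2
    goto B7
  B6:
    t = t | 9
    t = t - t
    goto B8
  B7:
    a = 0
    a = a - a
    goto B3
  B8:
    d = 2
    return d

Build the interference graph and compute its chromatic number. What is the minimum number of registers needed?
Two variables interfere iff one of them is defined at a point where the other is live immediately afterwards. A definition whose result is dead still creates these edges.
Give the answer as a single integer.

Answer: 3

Working:
def/use:
  B0: {a,t} / ∅
  B1: {a,k} / {a,t}
  B2: {k} / ∅
  B3: {t} / {a,t}
  B4: {d,j} / ∅
  B5: {d} / ∅
  B6: {t} / {t}
  B7: {a} / ∅
  B8: {d} / ∅

Live sets:
  live B0: ∅→{a,t}
  live B1: {a,t}→{a,t}
  live B2: ∅→∅
  live B3: {a,t}→{t}
  live B4: {t}→{t}
  live B5: {t}→{t}
  live B6: {t}→∅
  live B7: {t}→{a,t}
  live B8: ∅→∅

Interfere edges:
  a — {k,t}
  d — {t}
  j — {t}
  k — {a,t}
  t — {a,d,j,k}

Registers:
  lower bound: {a,k,t} mutually conflict ⇒ χ ≥ 3
  assign a→c1 d→c1 j→c1 k→c2 t→c0 — no edge inside a register ⇒ χ ≤ 3
  χ = 3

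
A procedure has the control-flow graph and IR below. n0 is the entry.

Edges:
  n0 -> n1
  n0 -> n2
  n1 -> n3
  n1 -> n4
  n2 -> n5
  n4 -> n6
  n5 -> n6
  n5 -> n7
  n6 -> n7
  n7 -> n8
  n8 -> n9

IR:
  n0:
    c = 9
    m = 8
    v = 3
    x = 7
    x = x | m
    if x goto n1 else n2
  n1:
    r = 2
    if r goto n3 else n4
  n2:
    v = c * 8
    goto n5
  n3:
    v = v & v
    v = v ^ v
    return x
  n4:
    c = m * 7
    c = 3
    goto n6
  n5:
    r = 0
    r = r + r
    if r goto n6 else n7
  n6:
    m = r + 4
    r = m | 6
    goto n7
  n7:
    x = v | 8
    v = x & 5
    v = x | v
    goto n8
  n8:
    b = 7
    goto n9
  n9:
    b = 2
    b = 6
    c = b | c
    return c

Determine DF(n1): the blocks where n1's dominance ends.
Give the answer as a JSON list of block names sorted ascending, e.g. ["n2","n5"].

idom tree: n1←n0 n2←n0 n3←n1 n4←n1 n5←n2 n6←n0 n7←n0 n8←n7 n9←n8
Dom at joins:
  n6: preds {n4,n5}: {n0,n1,n4} ∩ {n0,n2,n5} = {n0}; idom=n0
  n7: preds {n5,n6}: {n0,n2,n5} ∩ {n0,n6} = {n0}; idom=n0

DF derivation:
  join n6 pred n4: n4→n1 stop@n0
  join n6 pred n5: n5→n2 stop@n0
  join n7 pred n5: n5→n2 stop@n0
  join n7 pred n6: n6 stop@n0
  n0: DF=∅
  n1: DF={n6}
  n2: DF={n6,n7}
  n3: DF=∅
  n4: DF={n6}
  n5: DF={n6,n7}
  n6: DF={n7}
  n7: DF=∅
  n8: DF=∅
  n9: DF=∅

DF(n1) = ["n6"]

Answer: ["n6"]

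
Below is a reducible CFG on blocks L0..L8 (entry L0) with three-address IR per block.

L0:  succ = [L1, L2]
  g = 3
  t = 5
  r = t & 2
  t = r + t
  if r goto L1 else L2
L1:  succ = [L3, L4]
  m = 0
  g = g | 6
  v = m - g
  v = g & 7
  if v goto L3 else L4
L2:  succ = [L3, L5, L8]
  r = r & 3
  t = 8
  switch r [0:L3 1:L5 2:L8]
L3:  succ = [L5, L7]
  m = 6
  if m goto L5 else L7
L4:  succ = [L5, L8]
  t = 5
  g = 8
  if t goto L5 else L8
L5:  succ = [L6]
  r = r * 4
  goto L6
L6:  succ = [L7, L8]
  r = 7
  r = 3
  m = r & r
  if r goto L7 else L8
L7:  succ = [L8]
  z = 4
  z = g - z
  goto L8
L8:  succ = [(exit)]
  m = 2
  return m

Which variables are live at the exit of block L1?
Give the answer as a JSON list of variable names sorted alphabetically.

Answer: ["g", "r"]

Derivation:
Block summaries:
  L0 def {g,r,t} use ∅
  L1 def {g,m,v} use {g}
  L2 def {r,t} use {r}
  L3 def {m} use ∅
  L4 def {g,t} use ∅
  L5 def {r} use {r}
  L6 def {m,r} use ∅
  L7 def {z} use {g}
  L8 def {m} use ∅

Live sets:
  L0 li=∅ lo={g,r}
  L1 li={g,r} lo={g,r}
  L2 li={g,r} lo={g,r}
  L3 li={g,r} lo={g,r}
  L4 li={r} lo={g,r}
  L5 li={g,r} lo={g}
  L6 li={g} lo={g}
  L7 li={g} lo=∅
  L8 li=∅ lo=∅

live-out(L1) = ["g", "r"]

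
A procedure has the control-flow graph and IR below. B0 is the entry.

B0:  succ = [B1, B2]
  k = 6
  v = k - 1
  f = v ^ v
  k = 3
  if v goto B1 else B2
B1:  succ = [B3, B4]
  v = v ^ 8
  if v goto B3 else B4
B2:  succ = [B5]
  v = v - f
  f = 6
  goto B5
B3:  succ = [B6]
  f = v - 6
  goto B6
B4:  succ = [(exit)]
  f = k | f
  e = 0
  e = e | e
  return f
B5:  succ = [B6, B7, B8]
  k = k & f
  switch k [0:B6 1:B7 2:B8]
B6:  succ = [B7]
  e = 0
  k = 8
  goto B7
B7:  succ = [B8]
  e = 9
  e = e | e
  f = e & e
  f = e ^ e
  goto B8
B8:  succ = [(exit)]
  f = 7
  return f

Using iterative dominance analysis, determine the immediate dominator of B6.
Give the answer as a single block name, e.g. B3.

Answer: B0

Derivation:
idom tree: B1←B0 B2←B0 B3←B1 B4←B1 B5←B2 B6←B0 B7←B0 B8←B0
Dom∩ at merges:
  B6: preds {B3,B5}: {B0,B1,B3} ∩ {B0,B2,B5} = {B0}; idom=B0
  B7: preds {B5,B6}: {B0,B2,B5} ∩ {B0,B6} = {B0}; idom=B0
  B8: preds {B5,B7}: {B0,B2,B5} ∩ {B0,B7} = {B0}; idom=B0

idom(B6) = B0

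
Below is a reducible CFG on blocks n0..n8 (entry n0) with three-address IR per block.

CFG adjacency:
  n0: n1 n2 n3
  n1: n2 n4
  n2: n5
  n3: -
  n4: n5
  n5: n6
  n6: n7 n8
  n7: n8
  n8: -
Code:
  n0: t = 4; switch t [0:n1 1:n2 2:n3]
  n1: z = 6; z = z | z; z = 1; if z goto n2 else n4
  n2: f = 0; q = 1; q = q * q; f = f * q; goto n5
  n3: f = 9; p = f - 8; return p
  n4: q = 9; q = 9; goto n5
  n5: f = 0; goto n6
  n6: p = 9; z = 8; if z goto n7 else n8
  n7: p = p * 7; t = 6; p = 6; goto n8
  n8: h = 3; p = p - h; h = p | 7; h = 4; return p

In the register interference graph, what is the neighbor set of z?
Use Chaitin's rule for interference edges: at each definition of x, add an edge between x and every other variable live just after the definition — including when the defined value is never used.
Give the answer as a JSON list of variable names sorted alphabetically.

Per-block:
  n0: def={t} ue=∅
  n1: def={z} ue=∅
  n2: def={f,q} ue=∅
  n3: def={f,p} ue=∅
  n4: def={q} ue=∅
  n5: def={f} ue=∅
  n6: def={p,z} ue=∅
  n7: def={p,t} ue={p}
  n8: def={h,p} ue={p}

Live sets:
  live n0: ∅→∅
  live n1: ∅→∅
  live n2: ∅→∅
  live n3: ∅→∅
  live n4: ∅→∅
  live n5: ∅→∅
  live n6: ∅→{p}
  live n7: {p}→{p}
  live n8: {p}→∅

Interfere edges:
  f: {q}
  h: {p}
  p: {h,z}
  q: {f}
  t: ∅
  z: {p}

N(z) = ["p"]

Answer: ["p"]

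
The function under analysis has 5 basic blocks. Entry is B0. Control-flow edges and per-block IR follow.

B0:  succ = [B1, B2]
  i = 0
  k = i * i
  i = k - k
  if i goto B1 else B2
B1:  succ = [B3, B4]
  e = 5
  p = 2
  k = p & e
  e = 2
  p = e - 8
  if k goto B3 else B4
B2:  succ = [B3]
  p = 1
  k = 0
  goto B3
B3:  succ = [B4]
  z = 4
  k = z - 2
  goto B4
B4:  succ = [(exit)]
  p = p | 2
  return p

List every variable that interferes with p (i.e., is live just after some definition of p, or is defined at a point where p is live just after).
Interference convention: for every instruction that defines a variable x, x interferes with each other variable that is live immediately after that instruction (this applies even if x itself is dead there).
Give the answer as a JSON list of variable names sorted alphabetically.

Answer: ["e", "k", "z"]

Derivation:
Per-block:
  B0 def {i,k} use ∅
  B1 def {e,k,p} use ∅
  B2 def {k,p} use ∅
  B3 def {k,z} use ∅
  B4 def {p} use {p}

Liveness:
  B0: in=∅ out=∅
  B1: in=∅ out={p}
  B2: in=∅ out={p}
  B3: in={p} out={p}
  B4: in={p} out=∅

Interference:
  e: {k,p}
  i: ∅
  k: {e,p}
  p: {e,k,z}
  z: {p}

N(p) = ["e", "k", "z"]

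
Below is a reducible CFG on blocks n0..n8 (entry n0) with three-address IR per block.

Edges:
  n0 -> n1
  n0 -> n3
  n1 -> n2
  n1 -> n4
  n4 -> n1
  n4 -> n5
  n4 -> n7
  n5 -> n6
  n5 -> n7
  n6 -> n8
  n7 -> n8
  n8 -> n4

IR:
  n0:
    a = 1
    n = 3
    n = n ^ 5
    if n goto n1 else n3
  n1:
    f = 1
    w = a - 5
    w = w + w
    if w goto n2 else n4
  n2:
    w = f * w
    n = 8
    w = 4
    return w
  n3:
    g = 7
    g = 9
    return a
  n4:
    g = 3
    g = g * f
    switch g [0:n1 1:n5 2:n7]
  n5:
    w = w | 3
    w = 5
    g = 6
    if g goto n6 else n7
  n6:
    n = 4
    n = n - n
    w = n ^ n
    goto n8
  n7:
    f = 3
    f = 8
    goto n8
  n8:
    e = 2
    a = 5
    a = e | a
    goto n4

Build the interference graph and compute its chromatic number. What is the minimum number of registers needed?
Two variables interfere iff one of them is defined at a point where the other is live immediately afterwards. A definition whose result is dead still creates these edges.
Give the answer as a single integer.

Answer: 4

Working:
Per-block:
  n0: def={a,n} ue=∅
  n1: def={f,w} ue={a}
  n2: def={n,w} ue={f,w}
  n3: def={g} ue={a}
  n4: def={g} ue={f}
  n5: def={g,w} ue={w}
  n6: def={n,w} ue=∅
  n7: def={f} ue=∅
  n8: def={a,e} ue=∅

Liveness:
  live n0: ∅→{a}
  live n1: {a}→{a,f,w}
  live n2: {f,w}→∅
  live n3: {a}→∅
  live n4: {a,f,w}→{a,f,w}
  live n5: {f,w}→{f,w}
  live n6: {f}→{f,w}
  live n7: {w}→{f,w}
  live n8: {f,w}→{a,f,w}

Interference:
  a — {e,f,g,n,w}
  e — {a,f,w}
  f — {a,e,g,n,w}
  g — {a,f,w}
  n — {a,f}
  w — {a,e,f,g}

Registers:
  lower bound: {a,e,f,w} mutually conflict ⇒ χ ≥ 4
  4-colouring: R0={a}  R1={f}  R2={n,w}  R3={e,g}
  χ = 4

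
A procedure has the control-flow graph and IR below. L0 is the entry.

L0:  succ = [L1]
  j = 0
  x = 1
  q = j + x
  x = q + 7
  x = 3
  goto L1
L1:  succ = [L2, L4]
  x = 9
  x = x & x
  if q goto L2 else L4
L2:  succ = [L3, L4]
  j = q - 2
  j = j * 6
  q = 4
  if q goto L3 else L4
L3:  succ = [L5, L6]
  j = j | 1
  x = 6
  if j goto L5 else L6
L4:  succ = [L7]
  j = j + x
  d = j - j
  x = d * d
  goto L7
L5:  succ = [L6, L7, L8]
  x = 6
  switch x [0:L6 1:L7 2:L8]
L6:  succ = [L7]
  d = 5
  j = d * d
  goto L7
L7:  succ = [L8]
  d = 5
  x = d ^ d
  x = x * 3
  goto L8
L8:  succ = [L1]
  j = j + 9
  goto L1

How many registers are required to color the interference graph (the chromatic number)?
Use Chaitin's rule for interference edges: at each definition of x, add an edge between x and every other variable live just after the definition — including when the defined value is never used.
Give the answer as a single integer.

Block summaries:
  L0 def {j,q,x} use ∅
  L1 def {x} use {q}
  L2 def {j,q} use {q}
  L3 def {j,x} use {j}
  L4 def {d,j,x} use {j,x}
  L5 def {x} use ∅
  L6 def {d,j} use ∅
  L7 def {d,x} use ∅
  L8 def {j} use {j}

Live sets:
  L0: in=∅ out={j,q}
  L1: in={j,q} out={j,q,x}
  L2: in={q,x} out={j,q,x}
  L3: in={j,q} out={j,q}
  L4: in={j,q,x} out={j,q}
  L5: in={j,q} out={j,q}
  L6: in={q} out={j,q}
  L7: in={j,q} out={j,q}
  L8: in={j,q} out={j,q}

Interfere edges:
  d↔{j,q}
  j↔{d,q,x}
  q↔{d,j,x}
  x↔{j,q}

Colouring:
  {d,j,q} pairwise interfere (3-clique) ⇒ χ ≥ 3
  assign d→R2 j→R0 q→R1 x→R2 — no edge inside a register ⇒ χ ≤ 3
  χ = 3

Answer: 3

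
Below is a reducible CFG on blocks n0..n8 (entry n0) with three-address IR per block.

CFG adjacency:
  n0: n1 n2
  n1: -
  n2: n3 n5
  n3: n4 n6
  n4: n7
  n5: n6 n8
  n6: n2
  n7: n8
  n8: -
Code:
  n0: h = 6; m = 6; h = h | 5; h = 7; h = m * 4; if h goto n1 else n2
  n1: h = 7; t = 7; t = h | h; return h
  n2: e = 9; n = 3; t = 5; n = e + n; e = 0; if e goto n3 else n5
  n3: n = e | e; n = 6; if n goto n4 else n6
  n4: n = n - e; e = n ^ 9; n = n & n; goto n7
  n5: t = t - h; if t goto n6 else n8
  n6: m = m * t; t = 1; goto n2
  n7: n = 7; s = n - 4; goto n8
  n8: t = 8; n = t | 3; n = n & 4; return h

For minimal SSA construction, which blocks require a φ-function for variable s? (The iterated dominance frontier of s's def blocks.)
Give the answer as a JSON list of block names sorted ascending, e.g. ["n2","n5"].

Answer: ["n8"]

Working:
idom tree: n1←n0 n2←n0 n3←n2 n4←n3 n5←n2 n6←n2 n7←n4 n8←n2
Dom∩ at merges:
  n2: preds {n0,n6}: {n0} ∩ {n0,n2,n6} = {n0}; idom=n0
  n6: preds {n3,n5}: {n0,n2,n3} ∩ {n0,n2,n5} = {n0,n2}; idom=n2
  n8: preds {n5,n7}: {n0,n2,n5} ∩ {n0,n2,n3,n4,n7} = {n0,n2}; idom=n2

Frontier:
  n2←n0: walk · to n0
  n2←n6: walk n6→n2 to n0
  n6←n3: walk n3 to n2
  n6←n5: walk n5 to n2
  n8←n5: walk n5 to n2
  n8←n7: walk n7→n4→n3 to n2
  n0 → ∅
  n1 → ∅
  n2 → {n2}
  n3 → {n6,n8}
  n4 → {n8}
  n5 → {n6,n8}
  n6 → {n2}
  n7 → {n8}
  n8 → ∅

φ for s: defs {n7}
  DF⁺ = {n8}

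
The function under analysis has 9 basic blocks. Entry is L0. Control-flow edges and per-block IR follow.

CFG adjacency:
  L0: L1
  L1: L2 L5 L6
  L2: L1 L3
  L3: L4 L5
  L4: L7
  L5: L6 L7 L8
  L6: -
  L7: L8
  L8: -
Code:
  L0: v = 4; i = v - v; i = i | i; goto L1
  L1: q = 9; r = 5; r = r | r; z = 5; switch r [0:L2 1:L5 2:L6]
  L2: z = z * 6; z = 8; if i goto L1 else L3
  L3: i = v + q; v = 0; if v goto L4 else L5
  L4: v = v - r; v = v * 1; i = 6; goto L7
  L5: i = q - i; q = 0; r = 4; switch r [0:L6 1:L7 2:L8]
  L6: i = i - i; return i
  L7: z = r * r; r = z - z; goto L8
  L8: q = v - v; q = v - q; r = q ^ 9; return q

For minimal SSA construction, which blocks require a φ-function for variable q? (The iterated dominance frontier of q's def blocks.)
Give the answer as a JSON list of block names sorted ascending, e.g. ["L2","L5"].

Answer: ["L1", "L6", "L7", "L8"]

Working:
idom tree: L1←L0 L2←L1 L3←L2 L4←L3 L5←L1 L6←L1 L7←L1 L8←L1
Join-block Dom:
  L1: preds {L0,L2}: {L0} ∩ {L0,L1,L2} = {L0}; idom=L0
  L5: preds {L1,L3}: {L0,L1} ∩ {L0,L1,L2,L3} = {L0,L1}; idom=L1
  L6: preds {L1,L5}: {L0,L1} ∩ {L0,L1,L5} = {L0,L1}; idom=L1
  L7: preds {L4,L5}: {L0,L1,L2,L3,L4} ∩ {L0,L1,L5} = {L0,L1}; idom=L1
  L8: preds {L5,L7}: {L0,L1,L5} ∩ {L0,L1,L7} = {L0,L1}; idom=L1

Frontier:
  L1←L0: walk · to L0
  L1←L2: walk L2→L1 to L0
  L5←L1: walk · to L1
  L5←L3: walk L3→L2 to L1
  L6←L1: walk · to L1
  L6←L5: walk L5 to L1
  L7←L4: walk L4→L3→L2 to L1
  L7←L5: walk L5 to L1
  L8←L5: walk L5 to L1
  L8←L7: walk L7 to L1
  DF(L0)=∅
  DF(L1)={L1}
  DF(L2)={L1,L5,L7}
  DF(L3)={L5,L7}
  DF(L4)={L7}
  DF(L5)={L6,L7,L8}
  DF(L6)=∅
  DF(L7)={L8}
  DF(L8)=∅

φ for q: defs {L1,L5,L8}
  DF⁺ = {L1,L6,L7,L8}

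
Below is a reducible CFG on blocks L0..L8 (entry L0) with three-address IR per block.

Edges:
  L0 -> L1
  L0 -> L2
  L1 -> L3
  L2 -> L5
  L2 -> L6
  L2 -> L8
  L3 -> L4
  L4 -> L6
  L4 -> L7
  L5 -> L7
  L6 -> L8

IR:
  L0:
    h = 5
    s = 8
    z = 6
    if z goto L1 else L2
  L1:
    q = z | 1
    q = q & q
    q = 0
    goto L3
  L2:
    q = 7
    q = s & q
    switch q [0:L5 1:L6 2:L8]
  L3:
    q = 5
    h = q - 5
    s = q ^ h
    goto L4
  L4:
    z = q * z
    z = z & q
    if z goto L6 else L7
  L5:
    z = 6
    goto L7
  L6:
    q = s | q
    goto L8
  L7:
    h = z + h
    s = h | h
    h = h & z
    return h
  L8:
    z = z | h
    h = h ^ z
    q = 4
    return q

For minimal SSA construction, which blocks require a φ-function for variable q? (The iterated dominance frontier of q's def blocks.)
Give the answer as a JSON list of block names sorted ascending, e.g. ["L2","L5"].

Answer: ["L6", "L7", "L8"]

Derivation:
idom tree: L1←L0 L2←L0 L3←L1 L4←L3 L5←L2 L6←L0 L7←L0 L8←L0
Join-block Dom:
  L6: preds {L2,L4}: {L0,L2} ∩ {L0,L1,L3,L4} = {L0}; idom=L0
  L7: preds {L4,L5}: {L0,L1,L3,L4} ∩ {L0,L2,L5} = {L0}; idom=L0
  L8: preds {L2,L6}: {L0,L2} ∩ {L0,L6} = {L0}; idom=L0

Frontier:
  join L6 pred L2: L2 stop@L0
  join L6 pred L4: L4→L3→L1 stop@L0
  join L7 pred L4: L4→L3→L1 stop@L0
  join L7 pred L5: L5→L2 stop@L0
  join L8 pred L2: L2 stop@L0
  join L8 pred L6: L6 stop@L0
  L0 → ∅
  L1 → {L6,L7}
  L2 → {L6,L7,L8}
  L3 → {L6,L7}
  L4 → {L6,L7}
  L5 → {L7}
  L6 → {L8}
  L7 → ∅
  L8 → ∅

φ for q: defs {L1,L2,L3,L6,L8}
  DF⁺ = {L6,L7,L8}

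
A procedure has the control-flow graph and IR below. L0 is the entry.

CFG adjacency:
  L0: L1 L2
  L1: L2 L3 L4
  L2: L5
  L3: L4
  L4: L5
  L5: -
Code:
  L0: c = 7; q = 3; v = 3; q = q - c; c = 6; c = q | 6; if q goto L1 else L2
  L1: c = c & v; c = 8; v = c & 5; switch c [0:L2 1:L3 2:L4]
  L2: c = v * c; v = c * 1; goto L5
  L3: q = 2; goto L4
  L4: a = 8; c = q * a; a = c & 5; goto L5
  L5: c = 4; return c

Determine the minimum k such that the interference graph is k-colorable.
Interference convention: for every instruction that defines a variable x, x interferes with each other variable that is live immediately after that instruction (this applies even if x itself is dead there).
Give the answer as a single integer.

Answer: 3

Analysis:
def/use:
  L0: def={c,q,v} ue=∅
  L1: def={c,v} ue={c,v}
  L2: def={c,v} ue={c,v}
  L3: def={q} ue=∅
  L4: def={a,c} ue={q}
  L5: def={c} ue=∅

Liveness:
  live L0: ∅→{c,q,v}
  live L1: {c,q,v}→{c,q,v}
  live L2: {c,v}→∅
  live L3: ∅→{q}
  live L4: {q}→∅
  live L5: ∅→∅

Conflict graph:
  a — {q}
  c — {q,v}
  q — {a,c,v}
  v — {c,q}

Colouring:
  {c,q,v} pairwise interfere (3-clique) ⇒ χ ≥ 3
  assign a→R1 c→R1 q→R0 v→R2 — no edge inside a register ⇒ χ ≤ 3
  χ = 3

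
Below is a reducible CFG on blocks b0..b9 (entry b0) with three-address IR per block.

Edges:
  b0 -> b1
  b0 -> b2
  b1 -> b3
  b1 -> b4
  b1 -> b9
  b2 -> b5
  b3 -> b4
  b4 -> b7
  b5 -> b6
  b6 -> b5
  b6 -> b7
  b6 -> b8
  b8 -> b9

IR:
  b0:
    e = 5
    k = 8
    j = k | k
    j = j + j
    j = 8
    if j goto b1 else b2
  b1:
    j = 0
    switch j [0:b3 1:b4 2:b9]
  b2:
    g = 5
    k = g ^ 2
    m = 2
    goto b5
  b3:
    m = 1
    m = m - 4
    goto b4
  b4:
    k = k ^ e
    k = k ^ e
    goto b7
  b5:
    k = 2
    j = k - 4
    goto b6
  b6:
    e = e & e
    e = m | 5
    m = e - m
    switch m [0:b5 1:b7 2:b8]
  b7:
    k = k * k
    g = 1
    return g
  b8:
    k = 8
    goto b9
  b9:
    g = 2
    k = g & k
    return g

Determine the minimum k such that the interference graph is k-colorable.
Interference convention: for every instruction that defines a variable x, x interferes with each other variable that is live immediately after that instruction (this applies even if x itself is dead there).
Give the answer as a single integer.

Per-block:
  b0: {e,j,k} / ∅
  b1: {j} / ∅
  b2: {g,k,m} / ∅
  b3: {m} / ∅
  b4: {k} / {e,k}
  b5: {j,k} / ∅
  b6: {e,m} / {e,m}
  b7: {g,k} / {k}
  b8: {k} / ∅
  b9: {g,k} / {k}

Liveness:
  b0 li=∅ lo={e,k}
  b1 li={e,k} lo={e,k}
  b2 li={e} lo={e,m}
  b3 li={e,k} lo={e,k}
  b4 li={e,k} lo={k}
  b5 li={e,m} lo={e,k,m}
  b6 li={e,k,m} lo={e,k,m}
  b7 li={k} lo=∅
  b8 li=∅ lo={k}
  b9 li={k} lo=∅

Conflict graph:
  e↔{g,j,k,m}
  g↔{e,k}
  j↔{e,k,m}
  k↔{e,g,j,m}
  m↔{e,j,k}

Chromatic number:
  clique {e,j,k,m} ⇒ need ≥ 4
  assign e→r0 g→r2 j→r2 k→r1 m→r3 — no edge inside a register ⇒ χ ≤ 4
  χ = 4

Answer: 4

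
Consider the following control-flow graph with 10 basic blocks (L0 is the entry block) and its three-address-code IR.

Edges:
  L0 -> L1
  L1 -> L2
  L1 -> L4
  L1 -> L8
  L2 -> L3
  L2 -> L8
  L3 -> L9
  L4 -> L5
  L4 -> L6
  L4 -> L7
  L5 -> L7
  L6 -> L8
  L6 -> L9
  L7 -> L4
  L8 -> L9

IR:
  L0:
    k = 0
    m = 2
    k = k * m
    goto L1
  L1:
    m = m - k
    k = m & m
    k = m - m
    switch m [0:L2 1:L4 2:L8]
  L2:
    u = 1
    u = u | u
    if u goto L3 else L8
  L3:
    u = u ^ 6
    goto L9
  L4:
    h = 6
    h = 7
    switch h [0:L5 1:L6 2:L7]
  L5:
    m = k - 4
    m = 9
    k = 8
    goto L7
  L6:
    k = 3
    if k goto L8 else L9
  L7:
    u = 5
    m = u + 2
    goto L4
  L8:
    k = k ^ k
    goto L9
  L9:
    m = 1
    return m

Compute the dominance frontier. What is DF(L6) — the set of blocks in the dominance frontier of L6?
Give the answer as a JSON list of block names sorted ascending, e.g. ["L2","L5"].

idom tree: L1←L0 L2←L1 L3←L2 L4←L1 L5←L4 L6←L4 L7←L4 L8←L1 L9←L1
Join-block Dom:
  L4: preds {L1,L7}: {L0,L1} ∩ {L0,L1,L4,L7} = {L0,L1}; idom=L1
  L7: preds {L4,L5}: {L0,L1,L4} ∩ {L0,L1,L4,L5} = {L0,L1,L4}; idom=L4
  L8: preds {L1,L2,L6}: {L0,L1} ∩ {L0,L1,L2} ∩ {L0,L1,L4,L6} = {L0,L1}; idom=L1
  L9: preds {L3,L6,L8}: {L0,L1,L2,L3} ∩ {L0,L1,L4,L6} ∩ {L0,L1,L8} = {L0,L1}; idom=L1

Frontier:
  L4←L1: walk · to L1
  L4←L7: walk L7→L4 to L1
  L7←L4: walk · to L4
  L7←L5: walk L5 to L4
  L8←L1: walk · to L1
  L8←L2: walk L2 to L1
  L8←L6: walk L6→L4 to L1
  L9←L3: walk L3→L2 to L1
  L9←L6: walk L6→L4 to L1
  L9←L8: walk L8 to L1
  L0 → ∅
  L1 → ∅
  L2 → {L8,L9}
  L3 → {L9}
  L4 → {L4,L8,L9}
  L5 → {L7}
  L6 → {L8,L9}
  L7 → {L4}
  L8 → {L9}
  L9 → ∅

DF(L6) = ["L8", "L9"]

Answer: ["L8", "L9"]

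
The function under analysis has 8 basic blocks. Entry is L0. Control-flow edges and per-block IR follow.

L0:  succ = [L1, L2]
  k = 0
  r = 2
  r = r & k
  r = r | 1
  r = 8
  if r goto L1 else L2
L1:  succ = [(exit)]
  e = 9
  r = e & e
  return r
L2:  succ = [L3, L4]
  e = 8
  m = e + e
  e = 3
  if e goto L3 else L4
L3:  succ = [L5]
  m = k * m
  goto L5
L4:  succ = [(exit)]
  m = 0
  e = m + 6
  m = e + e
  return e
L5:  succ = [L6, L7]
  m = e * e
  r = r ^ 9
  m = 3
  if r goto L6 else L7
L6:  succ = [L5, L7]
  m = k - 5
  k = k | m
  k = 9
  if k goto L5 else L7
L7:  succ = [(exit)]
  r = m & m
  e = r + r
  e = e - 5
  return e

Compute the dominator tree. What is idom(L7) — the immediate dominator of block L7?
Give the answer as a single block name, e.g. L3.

idom tree: L1←L0 L2←L0 L3←L2 L4←L2 L5←L3 L6←L5 L7←L5
Join-block Dom:
  L5: preds {L3,L6}: {L0,L2,L3} ∩ {L0,L2,L3,L5,L6} = {L0,L2,L3}; idom=L3
  L7: preds {L5,L6}: {L0,L2,L3,L5} ∩ {L0,L2,L3,L5,L6} = {L0,L2,L3,L5}; idom=L5

idom(L7) = L5

Answer: L5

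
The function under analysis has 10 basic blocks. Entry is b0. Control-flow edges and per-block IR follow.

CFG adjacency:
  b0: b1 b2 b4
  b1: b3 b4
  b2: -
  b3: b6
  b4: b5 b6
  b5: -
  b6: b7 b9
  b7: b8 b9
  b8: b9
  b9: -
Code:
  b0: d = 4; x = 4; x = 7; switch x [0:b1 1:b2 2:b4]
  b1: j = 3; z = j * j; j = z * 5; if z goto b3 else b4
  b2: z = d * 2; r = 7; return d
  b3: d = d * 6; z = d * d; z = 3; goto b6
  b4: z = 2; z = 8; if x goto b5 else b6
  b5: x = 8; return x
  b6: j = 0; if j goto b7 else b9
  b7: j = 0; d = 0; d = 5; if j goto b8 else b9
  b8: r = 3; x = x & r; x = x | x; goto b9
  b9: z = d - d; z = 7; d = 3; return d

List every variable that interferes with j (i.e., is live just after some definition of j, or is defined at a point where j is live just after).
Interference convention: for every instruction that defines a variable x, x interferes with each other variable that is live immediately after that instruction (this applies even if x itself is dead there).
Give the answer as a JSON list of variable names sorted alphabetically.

Per-block:
  b0: {d,x} / ∅
  b1: {j,z} / ∅
  b2: {r,z} / {d}
  b3: {d,z} / {d}
  b4: {z} / {x}
  b5: {x} / ∅
  b6: {j} / ∅
  b7: {d,j} / ∅
  b8: {r,x} / {x}
  b9: {d,z} / {d}

Live sets:
  b0: in=∅ out={d,x}
  b1: in={d,x} out={d,x}
  b2: in={d} out=∅
  b3: in={d,x} out={d,x}
  b4: in={d,x} out={d,x}
  b5: in=∅ out=∅
  b6: in={d,x} out={d,x}
  b7: in={x} out={d,x}
  b8: in={d,x} out={d}
  b9: in={d} out=∅

Interfere edges:
  d↔{j,r,x,z}
  j↔{d,x,z}
  r↔{d,x}
  x↔{d,j,r,z}
  z↔{d,j,x}

N(j) = ["d", "x", "z"]

Answer: ["d", "x", "z"]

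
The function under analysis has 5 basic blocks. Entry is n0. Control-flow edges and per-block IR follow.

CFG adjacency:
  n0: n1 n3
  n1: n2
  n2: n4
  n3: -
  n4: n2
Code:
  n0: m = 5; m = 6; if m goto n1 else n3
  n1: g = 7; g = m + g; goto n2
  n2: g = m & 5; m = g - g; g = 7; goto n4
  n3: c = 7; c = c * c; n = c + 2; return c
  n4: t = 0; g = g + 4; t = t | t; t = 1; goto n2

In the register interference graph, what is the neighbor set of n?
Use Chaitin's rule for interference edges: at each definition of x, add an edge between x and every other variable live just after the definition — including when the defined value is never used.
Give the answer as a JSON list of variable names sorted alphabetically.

Per-block:
  n0: {m} / ∅
  n1: {g} / {m}
  n2: {g,m} / {m}
  n3: {c,n} / ∅
  n4: {g,t} / {g}

Liveness:
  live n0: ∅→{m}
  live n1: {m}→{m}
  live n2: {m}→{g,m}
  live n3: ∅→∅
  live n4: {g,m}→{m}

Interfere edges:
  c↔{n}
  g↔{m,t}
  m↔{g,t}
  n↔{c}
  t↔{g,m}

N(n) = ["c"]

Answer: ["c"]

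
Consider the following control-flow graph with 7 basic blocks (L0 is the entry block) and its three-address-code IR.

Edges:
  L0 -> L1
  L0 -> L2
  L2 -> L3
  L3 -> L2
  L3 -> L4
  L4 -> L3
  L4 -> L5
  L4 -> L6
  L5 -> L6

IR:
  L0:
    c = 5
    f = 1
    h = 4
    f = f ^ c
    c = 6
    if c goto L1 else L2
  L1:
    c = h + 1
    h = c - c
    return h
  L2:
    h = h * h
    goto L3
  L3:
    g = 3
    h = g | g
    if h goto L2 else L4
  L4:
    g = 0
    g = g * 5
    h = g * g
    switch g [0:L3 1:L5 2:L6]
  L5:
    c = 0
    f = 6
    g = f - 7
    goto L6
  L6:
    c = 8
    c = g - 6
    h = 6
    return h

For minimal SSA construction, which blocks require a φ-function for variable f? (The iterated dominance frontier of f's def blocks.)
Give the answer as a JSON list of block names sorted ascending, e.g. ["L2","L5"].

idom tree: L1←L0 L2←L0 L3←L2 L4←L3 L5←L4 L6←L4
Dom∩ at merges:
  L2: preds {L0,L3}: {L0} ∩ {L0,L2,L3} = {L0}; idom=L0
  L3: preds {L2,L4}: {L0,L2} ∩ {L0,L2,L3,L4} = {L0,L2}; idom=L2
  L6: preds {L4,L5}: {L0,L2,L3,L4} ∩ {L0,L2,L3,L4,L5} = {L0,L2,L3,L4}; idom=L4

DF walk-up:
  L2←L0: walk · to L0
  L2←L3: walk L3→L2 to L0
  L3←L2: walk · to L2
  L3←L4: walk L4→L3 to L2
  L6←L4: walk · to L4
  L6←L5: walk L5 to L4
  L0: DF=∅
  L1: DF=∅
  L2: DF={L2}
  L3: DF={L2,L3}
  L4: DF={L3}
  L5: DF={L6}
  L6: DF=∅

φ for f: defs {L0,L5}
  DF⁺ = {L6}

Answer: ["L6"]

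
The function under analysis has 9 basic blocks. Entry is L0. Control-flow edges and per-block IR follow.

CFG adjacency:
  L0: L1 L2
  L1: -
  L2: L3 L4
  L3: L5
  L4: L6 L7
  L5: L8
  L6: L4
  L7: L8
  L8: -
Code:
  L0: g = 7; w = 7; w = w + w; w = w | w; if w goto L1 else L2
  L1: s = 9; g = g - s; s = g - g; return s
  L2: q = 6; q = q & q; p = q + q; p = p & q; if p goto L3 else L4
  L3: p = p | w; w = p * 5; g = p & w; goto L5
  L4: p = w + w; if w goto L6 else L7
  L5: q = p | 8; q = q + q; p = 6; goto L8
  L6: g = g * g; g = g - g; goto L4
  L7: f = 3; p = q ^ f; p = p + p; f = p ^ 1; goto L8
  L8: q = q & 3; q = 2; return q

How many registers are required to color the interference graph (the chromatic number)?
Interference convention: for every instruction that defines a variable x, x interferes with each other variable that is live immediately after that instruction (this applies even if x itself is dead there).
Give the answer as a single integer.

Per-block:
  L0: def={g,w} ue=∅
  L1: def={g,s} ue={g}
  L2: def={p,q} ue=∅
  L3: def={g,p,w} ue={p,w}
  L4: def={p} ue={w}
  L5: def={p,q} ue={p}
  L6: def={g} ue={g}
  L7: def={f,p} ue={q}
  L8: def={q} ue={q}

Live sets:
  live L0: ∅→{g,w}
  live L1: {g}→∅
  live L2: {g,w}→{g,p,q,w}
  live L3: {p,w}→{p}
  live L4: {g,q,w}→{g,q,w}
  live L5: {p}→{q}
  live L6: {g,q,w}→{g,q,w}
  live L7: {q}→{q}
  live L8: {q}→∅

Interference:
  f — {q}
  g — {p,q,s,w}
  p — {g,q,w}
  q — {f,g,p,w}
  s — {g}
  w — {g,p,q}

Registers:
  lower bound: {g,p,q,w} mutually conflict ⇒ χ ≥ 4
  assign f→r0 g→r0 p→r2 q→r1 s→r1 w→r3 — no edge inside a register ⇒ χ ≤ 4
  χ = 4

Answer: 4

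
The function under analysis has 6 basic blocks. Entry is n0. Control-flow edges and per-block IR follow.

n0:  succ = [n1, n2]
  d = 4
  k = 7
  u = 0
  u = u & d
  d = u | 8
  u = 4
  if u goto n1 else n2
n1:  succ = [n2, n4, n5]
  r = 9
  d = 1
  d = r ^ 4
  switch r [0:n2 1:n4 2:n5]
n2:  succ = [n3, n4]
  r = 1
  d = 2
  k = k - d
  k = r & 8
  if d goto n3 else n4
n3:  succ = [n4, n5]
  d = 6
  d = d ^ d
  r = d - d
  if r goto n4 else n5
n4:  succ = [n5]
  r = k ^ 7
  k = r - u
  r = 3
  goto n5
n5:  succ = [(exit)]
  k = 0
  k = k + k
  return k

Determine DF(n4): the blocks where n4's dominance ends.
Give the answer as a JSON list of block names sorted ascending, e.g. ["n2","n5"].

Answer: ["n5"]

Analysis:
idom tree: n1←n0 n2←n0 n3←n2 n4←n0 n5←n0
Join-block Dom:
  n2: preds {n0,n1}: {n0} ∩ {n0,n1} = {n0}; idom=n0
  n4: preds {n1,n2,n3}: {n0,n1} ∩ {n0,n2} ∩ {n0,n2,n3} = {n0}; idom=n0
  n5: preds {n1,n3,n4}: {n0,n1} ∩ {n0,n2,n3} ∩ {n0,n4} = {n0}; idom=n0

DF derivation:
  join n2 pred n0: · stop@n0
  join n2 pred n1: n1 stop@n0
  join n4 pred n1: n1 stop@n0
  join n4 pred n2: n2 stop@n0
  join n4 pred n3: n3→n2 stop@n0
  join n5 pred n1: n1 stop@n0
  join n5 pred n3: n3→n2 stop@n0
  join n5 pred n4: n4 stop@n0
  n0: DF=∅
  n1: DF={n2,n4,n5}
  n2: DF={n4,n5}
  n3: DF={n4,n5}
  n4: DF={n5}
  n5: DF=∅

DF(n4) = ["n5"]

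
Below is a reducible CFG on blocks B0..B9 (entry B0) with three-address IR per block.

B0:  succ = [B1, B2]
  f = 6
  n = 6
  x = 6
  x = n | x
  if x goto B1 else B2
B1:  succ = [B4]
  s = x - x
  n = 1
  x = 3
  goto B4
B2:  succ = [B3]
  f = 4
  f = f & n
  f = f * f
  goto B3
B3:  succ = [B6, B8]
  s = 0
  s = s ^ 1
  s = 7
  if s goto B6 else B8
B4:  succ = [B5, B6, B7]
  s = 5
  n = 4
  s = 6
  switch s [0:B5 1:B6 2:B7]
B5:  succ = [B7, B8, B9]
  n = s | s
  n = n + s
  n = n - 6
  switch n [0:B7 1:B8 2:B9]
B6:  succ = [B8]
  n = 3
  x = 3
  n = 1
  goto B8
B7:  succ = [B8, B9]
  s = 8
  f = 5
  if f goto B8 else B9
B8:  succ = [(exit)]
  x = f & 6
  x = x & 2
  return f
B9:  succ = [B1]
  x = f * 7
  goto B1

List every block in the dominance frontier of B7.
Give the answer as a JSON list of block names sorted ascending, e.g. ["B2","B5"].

idom tree: B1←B0 B2←B0 B3←B2 B4←B1 B5←B4 B6←B0 B7←B4 B8←B0 B9←B4
Dom∩ at merges:
  B1: preds {B0,B9}: {B0} ∩ {B0,B1,B4,B9} = {B0}; idom=B0
  B6: preds {B3,B4}: {B0,B2,B3} ∩ {B0,B1,B4} = {B0}; idom=B0
  B7: preds {B4,B5}: {B0,B1,B4} ∩ {B0,B1,B4,B5} = {B0,B1,B4}; idom=B4
  B8: preds {B3,B5,B6,B7}: {B0,B2,B3} ∩ {B0,B1,B4,B5} ∩ {B0,B6} ∩ {B0,B1,B4,B7} = {B0}; idom=B0
  B9: preds {B5,B7}: {B0,B1,B4,B5} ∩ {B0,B1,B4,B7} = {B0,B1,B4}; idom=B4

DF walk-up:
  join B1 pred B0: · stop@B0
  join B1 pred B9: B9→B4→B1 stop@B0
  join B6 pred B3: B3→B2 stop@B0
  join B6 pred B4: B4→B1 stop@B0
  join B7 pred B4: · stop@B4
  join B7 pred B5: B5 stop@B4
  join B8 pred B3: B3→B2 stop@B0
  join B8 pred B5: B5→B4→B1 stop@B0
  join B8 pred B6: B6 stop@B0
  join B8 pred B7: B7→B4→B1 stop@B0
  join B9 pred B5: B5 stop@B4
  join B9 pred B7: B7 stop@B4
  DF(B0)=∅
  DF(B1)={B1,B6,B8}
  DF(B2)={B6,B8}
  DF(B3)={B6,B8}
  DF(B4)={B1,B6,B8}
  DF(B5)={B7,B8,B9}
  DF(B6)={B8}
  DF(B7)={B8,B9}
  DF(B8)=∅
  DF(B9)={B1}

DF(B7) = ["B8", "B9"]

Answer: ["B8", "B9"]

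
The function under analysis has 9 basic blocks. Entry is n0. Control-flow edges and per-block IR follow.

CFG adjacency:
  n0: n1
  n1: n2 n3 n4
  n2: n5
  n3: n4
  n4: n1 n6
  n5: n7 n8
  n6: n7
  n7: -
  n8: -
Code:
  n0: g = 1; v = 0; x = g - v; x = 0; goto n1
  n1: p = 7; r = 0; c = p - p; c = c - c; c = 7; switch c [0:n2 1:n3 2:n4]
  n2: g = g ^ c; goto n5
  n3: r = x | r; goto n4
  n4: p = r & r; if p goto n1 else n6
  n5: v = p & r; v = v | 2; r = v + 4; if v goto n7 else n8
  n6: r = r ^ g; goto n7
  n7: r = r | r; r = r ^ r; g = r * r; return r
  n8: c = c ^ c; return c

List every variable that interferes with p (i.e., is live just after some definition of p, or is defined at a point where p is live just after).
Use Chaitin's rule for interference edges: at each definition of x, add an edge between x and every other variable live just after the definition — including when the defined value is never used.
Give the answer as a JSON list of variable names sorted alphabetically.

Answer: ["c", "g", "r", "x"]

Working:
def/use:
  n0 def {g,v,x} use ∅
  n1 def {c,p,r} use ∅
  n2 def {g} use {c,g}
  n3 def {r} use {r,x}
  n4 def {p} use {r}
  n5 def {r,v} use {p,r}
  n6 def {r} use {g,r}
  n7 def {g,r} use {r}
  n8 def {c} use {c}

Backward fixpoint:
  n0: in=∅ out={g,x}
  n1: in={g,x} out={c,g,p,r,x}
  n2: in={c,g,p,r} out={c,p,r}
  n3: in={g,r,x} out={g,r,x}
  n4: in={g,r,x} out={g,r,x}
  n5: in={c,p,r} out={c,r}
  n6: in={g,r} out={r}
  n7: in={r} out=∅
  n8: in={c} out=∅

Interfere edges:
  c: {g,p,r,v,x}
  g: {c,p,r,v,x}
  p: {c,g,r,x}
  r: {c,g,p,v,x}
  v: {c,g,r}
  x: {c,g,p,r}

N(p) = ["c", "g", "r", "x"]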